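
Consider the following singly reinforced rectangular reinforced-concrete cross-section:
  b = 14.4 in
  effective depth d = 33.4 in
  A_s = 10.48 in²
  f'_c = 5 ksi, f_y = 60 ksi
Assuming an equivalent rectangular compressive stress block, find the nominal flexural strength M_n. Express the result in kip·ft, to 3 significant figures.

T = A_s f_y = 10.48 × 60 = 628.8 kips.
a = T/(0.85 f'_c b) = 628.8/(0.85 × 5 × 14.4) = 10.275 in.
M_n = T(d − a/2) = 628.8 × (33.4 − 5.1375) = 17771.5 kip·in = 17771.5/12 = 1480.96 kip·ft.

M_n ≈ 1480 kip·ft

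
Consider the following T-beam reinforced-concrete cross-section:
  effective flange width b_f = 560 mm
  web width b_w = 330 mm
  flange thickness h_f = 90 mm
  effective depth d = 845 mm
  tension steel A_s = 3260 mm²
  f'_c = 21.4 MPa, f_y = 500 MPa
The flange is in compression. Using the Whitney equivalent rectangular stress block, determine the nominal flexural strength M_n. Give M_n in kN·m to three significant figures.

Tension: T = A_s f_y = 3260 × 500 = 1630000 N.
Try a within the flange: a = T/(0.85 f'_c b_f) = 1630000/(0.85 × 21.4 × 560) = 160.02 mm.
a = 160.02 > h_f = 90 mm: the block extends into the web. Split into flange-overhang and web parts.
C_f = 0.85 f'_c (b_f − b_w) h_f = 0.85 × 21.4 × (560 − 330) × 90 = 376533 N.
Remaining web compression depth: a_w = (T − C_f)/(0.85 f'_c b_w) = (1630000 − 376533)/(0.85 × 21.4 × 330) = 208.82 mm.
M_n = C_f(d − h_f/2) + (T − C_f)(d − a_w/2) = 376533 × (845 − 45) + 1253467 × (845 − 104.41) = 301.23 + 928.31 = 1229.54 × 10⁶ N·mm.
M_n = 1229.54 kN·m.

M_n ≈ 1230 kN·m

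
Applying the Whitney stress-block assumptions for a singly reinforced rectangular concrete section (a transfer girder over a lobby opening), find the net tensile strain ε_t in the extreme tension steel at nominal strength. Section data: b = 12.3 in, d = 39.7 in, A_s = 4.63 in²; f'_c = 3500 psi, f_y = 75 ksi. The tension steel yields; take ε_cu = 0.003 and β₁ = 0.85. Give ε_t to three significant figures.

ε_t ≈ 0.00767

a = A_s f_y/(0.85 f'_c b) = 9.490 in.
β₁ = 0.85, so c = a/β₁ = 9.490/0.85 = 11.165 in.
From the linear strain diagram with ε_cu = 0.003: ε_t = 0.003 (d − c)/c = 0.003 × (39.7 − 11.165)/11.165 = 0.00767.
Since ε_t ≥ 0.005, the section is tension-controlled.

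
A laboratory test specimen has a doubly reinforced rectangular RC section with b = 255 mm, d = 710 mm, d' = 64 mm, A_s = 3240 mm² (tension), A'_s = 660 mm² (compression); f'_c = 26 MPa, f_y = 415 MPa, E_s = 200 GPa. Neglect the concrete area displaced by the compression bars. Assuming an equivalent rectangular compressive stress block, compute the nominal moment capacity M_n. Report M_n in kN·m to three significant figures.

Assume both tension and compression steel yield.
Net tension couple steel: A_s − A'_s = 2580 mm².
a = (A_s − A'_s) f_y / (0.85 f'_c b) = 1070700/(0.85 × 26 × 255) = 189.99 mm.
c = a/β₁ = 189.99/0.85 = 223.52 mm; ε'_s = 0.003(c − d')/c = 0.0021 ≥ f_y/E_s = 0.0021, so compression steel does yield.
M_n = (A_s − A'_s) f_y (d − a/2) + A'_s f_y (d − d') = [1070700 × (710 − 94.995) + 273900 × (710 − 64)] × 10⁻⁶ = 658.49 + 176.94 = 835.43 kN·m.

M_n ≈ 835 kN·m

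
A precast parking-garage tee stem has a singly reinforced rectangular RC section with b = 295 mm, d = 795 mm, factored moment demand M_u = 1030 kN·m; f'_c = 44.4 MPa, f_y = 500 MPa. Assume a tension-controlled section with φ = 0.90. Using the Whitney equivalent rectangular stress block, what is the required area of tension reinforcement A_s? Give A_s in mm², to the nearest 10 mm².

A_s ≈ 3160 mm²

M_n = M_u/φ = 1030/0.90 = 1144.44 kN·m.
With M_n = 0.85 f'_c a b (d − a/2), solve the quadratic for a:
a = d − √(d² − 2M_n/(0.85 f'_c b)) = 795 − √(795² − 2 × 1144.44×10⁶/(0.85 × 44.4 × 295)) = 141.98 mm.
A_s = 0.85 f'_c a b / f_y = 0.85 × 44.4 × 141.98 × 295 / 500 = 3161.4 mm².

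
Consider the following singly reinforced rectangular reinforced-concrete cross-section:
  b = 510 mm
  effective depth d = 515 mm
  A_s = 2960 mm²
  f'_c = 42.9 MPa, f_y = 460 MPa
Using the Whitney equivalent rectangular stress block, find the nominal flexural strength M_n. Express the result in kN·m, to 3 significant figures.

M_n ≈ 651 kN·m

T = A_s f_y = 2960 × 460 = 1361600 N = 1361.6 kN.
From C = T: a = T/(0.85 f'_c b) = 1361600/(0.85 × 42.9 × 510) = 73.22 mm.
M_n = T(d − a/2) = 1361.6 kN × (515 − 36.61) mm = 651.38 kN·m.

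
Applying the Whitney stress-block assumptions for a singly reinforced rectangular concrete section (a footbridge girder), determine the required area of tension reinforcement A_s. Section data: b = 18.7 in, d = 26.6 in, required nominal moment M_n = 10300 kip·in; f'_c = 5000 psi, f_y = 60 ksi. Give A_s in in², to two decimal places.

From M_n = 0.85 f'_c a b (d − a/2):
a = d − √(d² − 2M_n/(0.85 f'_c b)) = 26.6 − √(26.6² − 2 × 10300/(0.85 × 5 × 18.7)) = 5.426 in.
A_s = 0.85 f'_c a b / f_y = 0.85 × 5 × 5.426 × 18.7 / 60 = 7.187 in².

A_s ≈ 7.19 in²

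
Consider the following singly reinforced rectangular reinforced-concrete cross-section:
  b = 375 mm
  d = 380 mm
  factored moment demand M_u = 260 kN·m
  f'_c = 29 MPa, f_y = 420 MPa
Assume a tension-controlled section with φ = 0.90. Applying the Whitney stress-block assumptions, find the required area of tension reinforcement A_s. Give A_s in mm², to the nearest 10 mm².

A_s ≈ 2070 mm²

M_n = M_u/φ = 260/0.90 = 288.889 kN·m.
With M_n = 0.85 f'_c a b (d − a/2), solve the quadratic for a:
a = d − √(d² − 2M_n/(0.85 f'_c b)) = 380 − √(380² − 2 × 288.889×10⁶/(0.85 × 29 × 375)) = 93.83 mm.
A_s = 0.85 f'_c a b / f_y = 0.85 × 29 × 93.83 × 375 / 420 = 2065.1 mm².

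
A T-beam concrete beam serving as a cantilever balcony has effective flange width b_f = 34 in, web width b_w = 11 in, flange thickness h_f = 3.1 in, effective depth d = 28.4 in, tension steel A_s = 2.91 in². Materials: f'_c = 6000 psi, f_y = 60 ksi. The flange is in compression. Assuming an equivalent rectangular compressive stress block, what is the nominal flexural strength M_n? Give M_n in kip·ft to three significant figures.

M_n ≈ 406 kip·ft

Tension: T = A_s f_y = 2.91 × 60 = 174.6 kips.
Try a within the flange: a = T/(0.85 f'_c b_f) = 174.6/(0.85 × 6 × 34) = 1.007 in.
Since a = 1.007 ≤ h_f = 3.1 in, the stress block lies entirely in the flange; analyse as a rectangular beam of width b_f.
M_n = T(d − a/2) = 174.6 × (28.4 − 0.5035) = 4870.7 kip·in.
M_n = 4870.7/12 = 405.89 kip·ft.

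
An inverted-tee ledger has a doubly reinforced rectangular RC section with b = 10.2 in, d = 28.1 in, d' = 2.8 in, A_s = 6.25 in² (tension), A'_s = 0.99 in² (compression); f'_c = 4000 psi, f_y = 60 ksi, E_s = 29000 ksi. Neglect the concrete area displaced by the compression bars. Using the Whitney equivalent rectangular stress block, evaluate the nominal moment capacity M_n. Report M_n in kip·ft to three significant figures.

Assume both steels yield.
a = (A_s − A'_s) f_y/(0.85 f'_c b) = (6.25 − 0.99) × 60/(0.85 × 4 × 10.2) = 9.100 in.
c = a/β₁ = 9.100/0.85 = 10.706 in; ε'_s = 0.003(c − d')/c = 0.0022 ≥ ε_y = 0.0021, so the compression steel yields.
M_n = (A_s − A'_s) f_y (d − a/2) + A'_s f_y (d − d') = 315.6 × (28.1 − 4.55) + 59.4 × (28.1 − 2.8) = 7432.4 + 1502.8 = 8935.2 kip·in = 8935.2/12 = 744.60 kip·ft.

M_n ≈ 745 kip·ft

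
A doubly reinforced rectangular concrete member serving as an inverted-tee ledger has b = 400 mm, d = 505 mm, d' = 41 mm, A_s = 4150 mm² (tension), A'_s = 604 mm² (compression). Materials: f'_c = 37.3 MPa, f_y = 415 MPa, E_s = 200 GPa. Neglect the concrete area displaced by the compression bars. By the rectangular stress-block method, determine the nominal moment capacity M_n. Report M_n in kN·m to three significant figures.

M_n ≈ 774 kN·m

Assume both tension and compression steel yield.
Net tension couple steel: A_s − A'_s = 3546 mm².
a = (A_s − A'_s) f_y / (0.85 f'_c b) = 1471590/(0.85 × 37.3 × 400) = 116.04 mm.
c = a/β₁ = 116.04/0.784 = 148.01 mm; ε'_s = 0.003(c − d')/c = 0.0022 ≥ f_y/E_s = 0.0021, so compression steel does yield.
M_n = (A_s − A'_s) f_y (d − a/2) + A'_s f_y (d − d') = [1471590 × (505 − 58.02) + 250660 × (505 − 41)] × 10⁻⁶ = 657.77 + 116.31 = 774.08 kN·m.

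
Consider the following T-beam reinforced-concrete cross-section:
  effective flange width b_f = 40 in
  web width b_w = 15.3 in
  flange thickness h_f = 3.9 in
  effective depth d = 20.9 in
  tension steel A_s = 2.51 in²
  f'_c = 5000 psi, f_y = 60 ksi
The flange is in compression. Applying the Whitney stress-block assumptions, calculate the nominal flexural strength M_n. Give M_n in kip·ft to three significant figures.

M_n ≈ 257 kip·ft

Tension: T = A_s f_y = 2.51 × 60 = 150.6 kips.
Try a within the flange: a = T/(0.85 f'_c b_f) = 150.6/(0.85 × 5 × 40) = 0.886 in.
Since a = 0.886 ≤ h_f = 3.9 in, the stress block lies entirely in the flange; analyse as a rectangular beam of width b_f.
M_n = T(d − a/2) = 150.6 × (20.9 − 0.443) = 3080.8 kip·in.
M_n = 3080.8/12 = 256.73 kip·ft.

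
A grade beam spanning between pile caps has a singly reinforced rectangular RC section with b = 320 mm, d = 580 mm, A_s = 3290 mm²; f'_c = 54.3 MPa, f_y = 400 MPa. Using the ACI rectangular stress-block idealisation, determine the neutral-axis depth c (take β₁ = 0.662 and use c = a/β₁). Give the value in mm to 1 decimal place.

T = A_s f_y = 3290 × 400 = 1316000 N = 1316 kN.
Setting C = 0.85 f'_c a b equal to T: a = 1316000/(0.85 × 54.3 × 320) = 89.102 mm.
With β₁ = 0.662, c = a/β₁ = 89.102/0.662 = 134.6 mm.

c ≈ 134.6 mm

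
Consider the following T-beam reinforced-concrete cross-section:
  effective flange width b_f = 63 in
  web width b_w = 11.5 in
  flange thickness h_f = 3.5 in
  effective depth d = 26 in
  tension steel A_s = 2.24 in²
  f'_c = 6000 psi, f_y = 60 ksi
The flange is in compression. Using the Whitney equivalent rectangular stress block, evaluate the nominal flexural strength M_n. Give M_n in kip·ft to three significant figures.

Tension: T = A_s f_y = 2.24 × 60 = 134.4 kips.
Try a within the flange: a = T/(0.85 f'_c b_f) = 134.4/(0.85 × 6 × 63) = 0.418 in.
Since a = 0.418 ≤ h_f = 3.5 in, the stress block lies entirely in the flange; analyse as a rectangular beam of width b_f.
M_n = T(d − a/2) = 134.4 × (26 − 0.209) = 3466.3 kip·in.
M_n = 3466.3/12 = 288.86 kip·ft.

M_n ≈ 289 kip·ft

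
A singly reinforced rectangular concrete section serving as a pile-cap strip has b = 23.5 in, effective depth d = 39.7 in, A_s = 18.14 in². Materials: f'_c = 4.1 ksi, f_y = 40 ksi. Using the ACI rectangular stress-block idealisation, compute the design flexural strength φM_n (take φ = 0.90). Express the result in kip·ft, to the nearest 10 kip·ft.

φM_n ≈ 1920 kip·ft

T = A_s f_y = 18.14 × 40 = 725.6 kips.
a = T/(0.85 f'_c b) = 725.6/(0.85 × 4.1 × 23.5) = 8.860 in.
M_n = T(d − a/2) = 725.6 × (39.7 − 4.43) = 25591.9 kip·in = 25591.9/12 = 2132.66 kip·ft.
φM_n = 0.90 × 2132.66 = 1919.39 kip·ft.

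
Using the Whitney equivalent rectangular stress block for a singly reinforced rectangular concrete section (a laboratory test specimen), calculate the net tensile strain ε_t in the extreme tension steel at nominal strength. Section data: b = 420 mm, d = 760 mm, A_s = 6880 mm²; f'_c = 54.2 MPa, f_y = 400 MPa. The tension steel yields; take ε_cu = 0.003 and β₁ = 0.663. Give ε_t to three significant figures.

ε_t ≈ 0.00763

a = A_s f_y/(0.85 f'_c b) = 142.23 mm.
β₁ = 0.663, so c = a/β₁ = 142.23/0.663 = 214.52 mm.
From the linear strain diagram with ε_cu = 0.003: ε_t = 0.003 (d − c)/c = 0.003 × (760 − 214.52)/214.52 = 0.00763.
Since ε_t ≥ 0.005, the section is tension-controlled.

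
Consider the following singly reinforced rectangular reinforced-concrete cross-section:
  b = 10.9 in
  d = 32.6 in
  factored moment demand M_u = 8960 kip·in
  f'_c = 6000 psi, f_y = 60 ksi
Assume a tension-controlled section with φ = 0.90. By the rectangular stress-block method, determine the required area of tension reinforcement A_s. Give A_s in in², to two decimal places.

A_s ≈ 5.61 in²

M_n = M_u/φ = 8960/0.90 = 9955.56 kip·in.
From M_n = 0.85 f'_c a b (d − a/2):
a = d − √(d² − 2M_n/(0.85 f'_c b)) = 32.6 − √(32.6² − 2 × 9955.56/(0.85 × 6 × 10.9)) = 6.056 in.
A_s = 0.85 f'_c a b / f_y = 0.85 × 6 × 6.056 × 10.9 / 60 = 5.611 in².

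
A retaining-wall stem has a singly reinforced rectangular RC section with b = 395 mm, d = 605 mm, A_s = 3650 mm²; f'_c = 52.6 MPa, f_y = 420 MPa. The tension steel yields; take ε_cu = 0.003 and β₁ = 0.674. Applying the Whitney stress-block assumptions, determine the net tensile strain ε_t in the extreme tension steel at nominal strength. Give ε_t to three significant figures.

a = A_s f_y/(0.85 f'_c b) = 86.80 mm.
β₁ = 0.674, so c = a/β₁ = 86.80/0.674 = 128.78 mm.
From the linear strain diagram with ε_cu = 0.003: ε_t = 0.003 (d − c)/c = 0.003 × (605 − 128.78)/128.78 = 0.0111.
Since ε_t ≥ 0.005, the section is tension-controlled.

ε_t ≈ 0.0111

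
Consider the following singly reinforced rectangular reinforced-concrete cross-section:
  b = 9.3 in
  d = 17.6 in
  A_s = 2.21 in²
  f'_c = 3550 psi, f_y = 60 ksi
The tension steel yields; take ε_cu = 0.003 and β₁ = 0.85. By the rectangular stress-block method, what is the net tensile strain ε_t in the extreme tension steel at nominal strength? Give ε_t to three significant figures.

ε_t ≈ 0.00650

a = A_s f_y/(0.85 f'_c b) = 4.725 in.
β₁ = 0.85, so c = a/β₁ = 4.725/0.85 = 5.559 in.
From the linear strain diagram with ε_cu = 0.003: ε_t = 0.003 (d − c)/c = 0.003 × (17.6 − 5.559)/5.559 = 0.00650.
Since ε_t ≥ 0.005, the section is tension-controlled.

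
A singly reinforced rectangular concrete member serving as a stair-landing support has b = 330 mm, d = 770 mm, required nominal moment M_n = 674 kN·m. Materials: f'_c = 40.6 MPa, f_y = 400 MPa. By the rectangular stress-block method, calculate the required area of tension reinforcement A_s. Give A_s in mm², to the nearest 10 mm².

A_s ≈ 2310 mm²

With M_n = 0.85 f'_c a b (d − a/2), solve the quadratic for a:
a = d − √(d² − 2M_n/(0.85 f'_c b)) = 770 − √(770² − 2 × 674×10⁶/(0.85 × 40.6 × 330)) = 81.14 mm.
A_s = 0.85 f'_c a b / f_y = 0.85 × 40.6 × 81.14 × 330 / 400 = 2310.1 mm².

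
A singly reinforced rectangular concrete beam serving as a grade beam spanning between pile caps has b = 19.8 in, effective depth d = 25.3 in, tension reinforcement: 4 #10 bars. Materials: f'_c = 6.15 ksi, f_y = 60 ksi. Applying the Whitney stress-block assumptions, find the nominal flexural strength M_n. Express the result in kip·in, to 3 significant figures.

A_s = 4 × 1.27 = 5.08 in².
T = A_s f_y = 5.08 × 60 = 304.8 kips.
a = T/(0.85 f'_c b) = 304.8/(0.85 × 6.15 × 19.8) = 2.945 in.
M_n = T(d − a/2) = 304.8 × (25.3 − 1.4725) = 7262.6 kip·in.

M_n ≈ 7260 kip·in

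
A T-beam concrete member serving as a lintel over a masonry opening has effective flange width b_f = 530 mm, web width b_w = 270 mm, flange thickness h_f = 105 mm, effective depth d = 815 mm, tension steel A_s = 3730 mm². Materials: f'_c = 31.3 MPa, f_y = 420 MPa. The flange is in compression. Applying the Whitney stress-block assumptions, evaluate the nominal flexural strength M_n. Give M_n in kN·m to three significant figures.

Tension: T = A_s f_y = 3730 × 420 = 1566600 N.
Try a within the flange: a = T/(0.85 f'_c b_f) = 1566600/(0.85 × 31.3 × 530) = 111.10 mm.
a = 111.10 > h_f = 105 mm: the block extends into the web. Split into flange-overhang and web parts.
C_f = 0.85 f'_c (b_f − b_w) h_f = 0.85 × 31.3 × (530 − 270) × 105 = 726317 N.
Remaining web compression depth: a_w = (T − C_f)/(0.85 f'_c b_w) = (1566600 − 726317)/(0.85 × 31.3 × 270) = 116.98 mm.
M_n = C_f(d − h_f/2) + (T − C_f)(d − a_w/2) = 726317 × (815 − 52.5) + 840283 × (815 − 58.49) = 553.82 + 635.68 = 1189.50 × 10⁶ N·mm.
M_n = 1189.50 kN·m.

M_n ≈ 1190 kN·m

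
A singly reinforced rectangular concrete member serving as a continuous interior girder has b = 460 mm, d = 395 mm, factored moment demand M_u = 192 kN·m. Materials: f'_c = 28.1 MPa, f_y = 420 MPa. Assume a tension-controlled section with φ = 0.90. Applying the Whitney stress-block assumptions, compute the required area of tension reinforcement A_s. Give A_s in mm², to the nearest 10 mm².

M_n = M_u/φ = 192/0.90 = 213.333 kN·m.
With M_n = 0.85 f'_c a b (d − a/2), solve the quadratic for a:
a = d − √(d² − 2M_n/(0.85 f'_c b)) = 395 − √(395² − 2 × 213.333×10⁶/(0.85 × 28.1 × 460)) = 52.67 mm.
A_s = 0.85 f'_c a b / f_y = 0.85 × 28.1 × 52.67 × 460 / 420 = 1377.8 mm².

A_s ≈ 1380 mm²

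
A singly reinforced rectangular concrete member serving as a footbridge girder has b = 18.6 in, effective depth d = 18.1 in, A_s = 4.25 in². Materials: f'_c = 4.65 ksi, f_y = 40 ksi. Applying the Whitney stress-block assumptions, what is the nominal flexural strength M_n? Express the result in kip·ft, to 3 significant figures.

M_n ≈ 240 kip·ft

T = A_s f_y = 4.25 × 40 = 170 kips.
a = T/(0.85 f'_c b) = 170/(0.85 × 4.65 × 18.6) = 2.312 in.
M_n = T(d − a/2) = 170 × (18.1 − 1.156) = 2880.5 kip·in = 2880.5/12 = 240.04 kip·ft.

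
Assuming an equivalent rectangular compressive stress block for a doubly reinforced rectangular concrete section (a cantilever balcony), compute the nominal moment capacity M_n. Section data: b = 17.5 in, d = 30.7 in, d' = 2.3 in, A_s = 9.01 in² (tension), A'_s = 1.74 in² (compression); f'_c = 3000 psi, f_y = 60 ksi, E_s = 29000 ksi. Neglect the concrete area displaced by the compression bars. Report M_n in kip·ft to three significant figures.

Assume both steels yield.
a = (A_s − A'_s) f_y/(0.85 f'_c b) = (9.01 − 1.74) × 60/(0.85 × 3 × 17.5) = 9.775 in.
c = a/β₁ = 9.775/0.85 = 11.500 in; ε'_s = 0.003(c − d')/c = 0.0024 ≥ ε_y = 0.0021, so the compression steel yields.
M_n = (A_s − A'_s) f_y (d − a/2) + A'_s f_y (d − d') = 436.2 × (30.7 − 4.8875) + 104.4 × (30.7 − 2.3) = 11259.4 + 2965.0 = 14224.4 kip·in = 14224.4/12 = 1185.37 kip·ft.

M_n ≈ 1190 kip·ft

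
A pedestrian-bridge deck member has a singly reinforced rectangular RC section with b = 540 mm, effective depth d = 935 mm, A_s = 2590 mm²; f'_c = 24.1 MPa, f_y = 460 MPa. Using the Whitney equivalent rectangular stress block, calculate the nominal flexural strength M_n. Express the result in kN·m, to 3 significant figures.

T = A_s f_y = 2590 × 460 = 1191400 N = 1191.4 kN.
From C = T: a = T/(0.85 f'_c b) = 1191400/(0.85 × 24.1 × 540) = 107.70 mm.
M_n = T(d − a/2) = 1191.4 kN × (935 − 53.85) mm = 1049.80 kN·m.

M_n ≈ 1050 kN·m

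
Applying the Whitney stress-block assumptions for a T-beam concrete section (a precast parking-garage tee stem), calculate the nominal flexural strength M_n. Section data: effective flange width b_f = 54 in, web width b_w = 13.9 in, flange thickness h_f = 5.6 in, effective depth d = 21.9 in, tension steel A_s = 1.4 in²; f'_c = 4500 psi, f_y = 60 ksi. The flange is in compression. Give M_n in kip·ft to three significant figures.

M_n ≈ 152 kip·ft

Tension: T = A_s f_y = 1.4 × 60 = 84 kips.
Try a within the flange: a = T/(0.85 f'_c b_f) = 84/(0.85 × 4.5 × 54) = 0.407 in.
Since a = 0.407 ≤ h_f = 5.6 in, the stress block lies entirely in the flange; analyse as a rectangular beam of width b_f.
M_n = T(d − a/2) = 84 × (21.9 − 0.2035) = 1822.5 kip·in.
M_n = 1822.5/12 = 151.88 kip·ft.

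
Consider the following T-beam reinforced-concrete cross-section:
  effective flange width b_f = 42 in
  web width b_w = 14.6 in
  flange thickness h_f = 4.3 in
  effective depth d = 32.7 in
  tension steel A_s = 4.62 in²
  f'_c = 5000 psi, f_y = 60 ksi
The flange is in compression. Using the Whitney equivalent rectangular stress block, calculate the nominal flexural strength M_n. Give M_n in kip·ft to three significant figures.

Tension: T = A_s f_y = 4.62 × 60 = 277.2 kips.
Try a within the flange: a = T/(0.85 f'_c b_f) = 277.2/(0.85 × 5 × 42) = 1.553 in.
Since a = 1.553 ≤ h_f = 4.3 in, the stress block lies entirely in the flange; analyse as a rectangular beam of width b_f.
M_n = T(d − a/2) = 277.2 × (32.7 − 0.7765) = 8849.2 kip·in.
M_n = 8849.2/12 = 737.43 kip·ft.

M_n ≈ 737 kip·ft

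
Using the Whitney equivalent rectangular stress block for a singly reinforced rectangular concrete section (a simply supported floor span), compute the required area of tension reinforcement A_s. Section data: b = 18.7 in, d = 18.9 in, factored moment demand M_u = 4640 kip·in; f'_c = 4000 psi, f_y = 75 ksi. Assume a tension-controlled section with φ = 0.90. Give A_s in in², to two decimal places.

A_s ≈ 4.18 in²

M_n = M_u/φ = 4640/0.90 = 5155.56 kip·in.
From M_n = 0.85 f'_c a b (d − a/2):
a = d − √(d² − 2M_n/(0.85 f'_c b)) = 18.9 − √(18.9² − 2 × 5155.56/(0.85 × 4 × 18.7)) = 4.935 in.
A_s = 0.85 f'_c a b / f_y = 0.85 × 4 × 4.935 × 18.7 / 75 = 4.184 in².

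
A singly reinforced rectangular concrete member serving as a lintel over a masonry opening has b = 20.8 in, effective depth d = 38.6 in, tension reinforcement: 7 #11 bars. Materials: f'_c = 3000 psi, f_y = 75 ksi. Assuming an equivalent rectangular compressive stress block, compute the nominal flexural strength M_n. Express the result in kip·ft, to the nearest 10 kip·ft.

M_n ≈ 2110 kip·ft

A_s = 7 × 1.56 = 10.92 in².
T = A_s f_y = 10.92 × 75 = 819 kips.
a = T/(0.85 f'_c b) = 819/(0.85 × 3 × 20.8) = 15.441 in.
M_n = T(d − a/2) = 819 × (38.6 − 7.7205) = 25290.3 kip·in = 25290.3/12 = 2107.53 kip·ft.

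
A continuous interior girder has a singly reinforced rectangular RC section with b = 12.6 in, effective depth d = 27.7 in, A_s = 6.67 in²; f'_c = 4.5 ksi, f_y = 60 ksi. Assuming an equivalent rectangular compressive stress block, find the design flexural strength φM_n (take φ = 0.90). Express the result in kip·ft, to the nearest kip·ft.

φM_n ≈ 707 kip·ft

T = A_s f_y = 6.67 × 60 = 400.2 kips.
a = T/(0.85 f'_c b) = 400.2/(0.85 × 4.5 × 12.6) = 8.304 in.
M_n = T(d − a/2) = 400.2 × (27.7 − 4.152) = 9423.9 kip·in = 9423.9/12 = 785.33 kip·ft.
φM_n = 0.90 × 785.33 = 706.80 kip·ft.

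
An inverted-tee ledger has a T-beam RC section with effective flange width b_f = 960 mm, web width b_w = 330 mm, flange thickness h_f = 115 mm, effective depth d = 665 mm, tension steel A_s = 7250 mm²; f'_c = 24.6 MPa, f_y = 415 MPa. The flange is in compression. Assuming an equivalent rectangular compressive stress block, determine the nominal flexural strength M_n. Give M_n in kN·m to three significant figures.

M_n ≈ 1750 kN·m

Tension: T = A_s f_y = 7250 × 415 = 3008750 N.
Try a within the flange: a = T/(0.85 f'_c b_f) = 3008750/(0.85 × 24.6 × 960) = 149.89 mm.
a = 149.89 > h_f = 115 mm: the block extends into the web. Split into flange-overhang and web parts.
C_f = 0.85 f'_c (b_f − b_w) h_f = 0.85 × 24.6 × (960 − 330) × 115 = 1514930 N.
Remaining web compression depth: a_w = (T − C_f)/(0.85 f'_c b_w) = (3008750 − 1514930)/(0.85 × 24.6 × 330) = 216.49 mm.
M_n = C_f(d − h_f/2) + (T − C_f)(d − a_w/2) = 1514930 × (665 − 57.5) + 1493820 × (665 − 108.245) = 920.32 + 831.69 = 1752.01 × 10⁶ N·mm.
M_n = 1752.01 kN·m.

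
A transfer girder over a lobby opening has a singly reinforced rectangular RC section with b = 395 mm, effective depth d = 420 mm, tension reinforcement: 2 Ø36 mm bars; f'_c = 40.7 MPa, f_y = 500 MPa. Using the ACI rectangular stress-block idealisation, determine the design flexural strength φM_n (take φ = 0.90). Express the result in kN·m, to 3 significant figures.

φM_n ≈ 351 kN·m

A_s = 2 × 1018 = 2036 mm².
T = A_s f_y = 2036 × 500 = 1018000 N = 1018 kN.
From C = T: a = T/(0.85 f'_c b) = 1018000/(0.85 × 40.7 × 395) = 74.50 mm.
M_n = T(d − a/2) = 1018 kN × (420 − 37.25) mm = 389.64 kN·m.
φM_n = 0.90 × 389.64 = 350.68 kN·m.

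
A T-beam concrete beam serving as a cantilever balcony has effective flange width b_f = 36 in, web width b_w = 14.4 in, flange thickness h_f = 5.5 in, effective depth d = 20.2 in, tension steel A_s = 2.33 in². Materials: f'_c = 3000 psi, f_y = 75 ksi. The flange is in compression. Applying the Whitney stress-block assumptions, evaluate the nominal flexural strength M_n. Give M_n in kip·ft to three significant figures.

M_n ≈ 280 kip·ft

Tension: T = A_s f_y = 2.33 × 75 = 174.75 kips.
Try a within the flange: a = T/(0.85 f'_c b_f) = 174.75/(0.85 × 3 × 36) = 1.904 in.
Since a = 1.904 ≤ h_f = 5.5 in, the stress block lies entirely in the flange; analyse as a rectangular beam of width b_f.
M_n = T(d − a/2) = 174.75 × (20.2 − 0.952) = 3363.6 kip·in.
M_n = 3363.6/12 = 280.30 kip·ft.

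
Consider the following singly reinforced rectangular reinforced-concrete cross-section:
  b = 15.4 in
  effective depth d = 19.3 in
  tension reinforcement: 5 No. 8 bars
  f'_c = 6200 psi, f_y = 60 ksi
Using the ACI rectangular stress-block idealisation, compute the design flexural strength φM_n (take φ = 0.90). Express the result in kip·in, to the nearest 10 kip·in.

φM_n ≈ 3810 kip·in

A_s = 5 × 0.79 = 3.95 in².
T = A_s f_y = 3.95 × 60 = 237 kips.
a = T/(0.85 f'_c b) = 237/(0.85 × 6.2 × 15.4) = 2.920 in.
M_n = T(d − a/2) = 237 × (19.3 − 1.46) = 4228.1 kip·in.
φM_n = 0.90 × 4228.1 = 3805.3 kip·in.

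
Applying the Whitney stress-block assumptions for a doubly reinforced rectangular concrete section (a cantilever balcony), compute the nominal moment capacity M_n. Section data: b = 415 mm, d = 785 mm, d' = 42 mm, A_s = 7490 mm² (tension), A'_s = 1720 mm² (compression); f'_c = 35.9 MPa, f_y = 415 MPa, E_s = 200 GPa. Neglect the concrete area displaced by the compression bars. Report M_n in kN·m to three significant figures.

M_n ≈ 2180 kN·m

Assume both tension and compression steel yield.
Net tension couple steel: A_s − A'_s = 5770 mm².
a = (A_s − A'_s) f_y / (0.85 f'_c b) = 2394550/(0.85 × 35.9 × 415) = 189.09 mm.
c = a/β₁ = 189.09/0.794 = 238.15 mm; ε'_s = 0.003(c − d')/c = 0.0025 ≥ f_y/E_s = 0.0021, so compression steel does yield.
M_n = (A_s − A'_s) f_y (d − a/2) + A'_s f_y (d − d') = [2394550 × (785 − 94.545) + 713800 × (785 − 42)] × 10⁻⁶ = 1653.33 + 530.35 = 2183.68 kN·m.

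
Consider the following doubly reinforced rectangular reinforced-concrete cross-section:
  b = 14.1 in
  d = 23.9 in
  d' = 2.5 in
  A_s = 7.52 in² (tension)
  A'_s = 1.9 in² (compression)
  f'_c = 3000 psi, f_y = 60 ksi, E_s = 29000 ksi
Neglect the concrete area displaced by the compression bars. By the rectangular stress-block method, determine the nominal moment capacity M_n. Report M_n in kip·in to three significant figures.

M_n ≈ 8920 kip·in

Assume both steels yield.
a = (A_s − A'_s) f_y/(0.85 f'_c b) = (7.52 − 1.9) × 60/(0.85 × 3 × 14.1) = 9.378 in.
c = a/β₁ = 9.378/0.85 = 11.033 in; ε'_s = 0.003(c − d')/c = 0.0023 ≥ ε_y = 0.0021, so the compression steel yields.
M_n = (A_s − A'_s) f_y (d − a/2) + A'_s f_y (d − d') = 337.2 × (23.9 − 4.689) + 114 × (23.9 − 2.5) = 6477.9 + 2439.6 = 8917.5 kip·in.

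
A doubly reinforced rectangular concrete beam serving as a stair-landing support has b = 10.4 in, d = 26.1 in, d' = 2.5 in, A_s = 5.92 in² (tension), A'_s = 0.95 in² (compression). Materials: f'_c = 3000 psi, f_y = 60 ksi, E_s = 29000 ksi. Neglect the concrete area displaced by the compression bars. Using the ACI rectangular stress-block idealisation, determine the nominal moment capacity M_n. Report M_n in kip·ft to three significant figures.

M_n ≈ 621 kip·ft

Assume both steels yield.
a = (A_s − A'_s) f_y/(0.85 f'_c b) = (5.92 − 0.95) × 60/(0.85 × 3 × 10.4) = 11.244 in.
c = a/β₁ = 11.244/0.85 = 13.228 in; ε'_s = 0.003(c − d')/c = 0.0024 ≥ ε_y = 0.0021, so the compression steel yields.
M_n = (A_s − A'_s) f_y (d − a/2) + A'_s f_y (d − d') = 298.2 × (26.1 − 5.622) + 57 × (26.1 − 2.5) = 6106.5 + 1345.2 = 7451.7 kip·in = 7451.7/12 = 620.98 kip·ft.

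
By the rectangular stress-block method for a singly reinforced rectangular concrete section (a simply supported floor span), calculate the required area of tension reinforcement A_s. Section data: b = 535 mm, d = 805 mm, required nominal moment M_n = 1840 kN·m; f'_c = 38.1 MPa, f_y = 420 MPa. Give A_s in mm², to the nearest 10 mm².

With M_n = 0.85 f'_c a b (d − a/2), solve the quadratic for a:
a = d − √(d² − 2M_n/(0.85 f'_c b)) = 805 − √(805² − 2 × 1840×10⁶/(0.85 × 38.1 × 535)) = 144.98 mm.
A_s = 0.85 f'_c a b / f_y = 0.85 × 38.1 × 144.98 × 535 / 420 = 5980.8 mm².

A_s ≈ 5980 mm²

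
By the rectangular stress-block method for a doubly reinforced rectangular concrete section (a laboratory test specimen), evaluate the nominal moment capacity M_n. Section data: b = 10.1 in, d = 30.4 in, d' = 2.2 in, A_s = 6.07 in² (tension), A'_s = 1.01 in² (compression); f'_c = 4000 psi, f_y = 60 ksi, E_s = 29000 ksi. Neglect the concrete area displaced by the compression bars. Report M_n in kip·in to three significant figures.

Assume both steels yield.
a = (A_s − A'_s) f_y/(0.85 f'_c b) = (6.07 − 1.01) × 60/(0.85 × 4 × 10.1) = 8.841 in.
c = a/β₁ = 8.841/0.85 = 10.401 in; ε'_s = 0.003(c − d')/c = 0.0024 ≥ ε_y = 0.0021, so the compression steel yields.
M_n = (A_s − A'_s) f_y (d − a/2) + A'_s f_y (d − d') = 303.6 × (30.4 − 4.4205) + 60.6 × (30.4 − 2.2) = 7887.4 + 1708.9 = 9596.3 kip·in.

M_n ≈ 9600 kip·in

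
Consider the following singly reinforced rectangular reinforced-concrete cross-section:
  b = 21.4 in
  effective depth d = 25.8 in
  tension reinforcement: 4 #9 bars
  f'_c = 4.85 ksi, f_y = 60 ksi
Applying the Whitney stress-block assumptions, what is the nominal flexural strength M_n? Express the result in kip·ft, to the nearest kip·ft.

A_s = 4 × 1 = 4 in².
T = A_s f_y = 4 × 60 = 240 kips.
a = T/(0.85 f'_c b) = 240/(0.85 × 4.85 × 21.4) = 2.720 in.
M_n = T(d − a/2) = 240 × (25.8 − 1.36) = 5865.6 kip·in = 5865.6/12 = 488.80 kip·ft.

M_n ≈ 489 kip·ft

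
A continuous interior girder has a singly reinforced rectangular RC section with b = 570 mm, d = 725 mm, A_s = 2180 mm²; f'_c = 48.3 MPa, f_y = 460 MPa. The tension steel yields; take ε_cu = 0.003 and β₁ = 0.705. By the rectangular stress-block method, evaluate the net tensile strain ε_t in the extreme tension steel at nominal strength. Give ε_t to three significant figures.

a = A_s f_y/(0.85 f'_c b) = 42.85 mm.
β₁ = 0.705, so c = a/β₁ = 42.85/0.705 = 60.78 mm.
From the linear strain diagram with ε_cu = 0.003: ε_t = 0.003 (d − c)/c = 0.003 × (725 − 60.78)/60.78 = 0.0328.
Since ε_t ≥ 0.005, the section is tension-controlled.

ε_t ≈ 0.0328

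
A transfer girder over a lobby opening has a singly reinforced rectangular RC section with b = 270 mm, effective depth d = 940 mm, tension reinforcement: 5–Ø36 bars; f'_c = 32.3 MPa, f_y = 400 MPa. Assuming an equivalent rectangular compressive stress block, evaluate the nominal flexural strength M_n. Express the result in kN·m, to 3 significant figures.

A_s = 5 × 1018 = 5090 mm².
T = A_s f_y = 5090 × 400 = 2036000 N = 2036 kN.
From C = T: a = T/(0.85 f'_c b) = 2036000/(0.85 × 32.3 × 270) = 274.66 mm.
M_n = T(d − a/2) = 2036 kN × (940 − 137.33) mm = 1634.24 kN·m.

M_n ≈ 1630 kN·m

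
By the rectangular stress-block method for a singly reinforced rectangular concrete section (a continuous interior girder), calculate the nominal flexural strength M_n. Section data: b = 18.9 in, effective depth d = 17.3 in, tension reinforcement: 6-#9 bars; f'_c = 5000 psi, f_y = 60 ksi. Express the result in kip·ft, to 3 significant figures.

A_s = 6 × 1 = 6 in².
T = A_s f_y = 6 × 60 = 360 kips.
a = T/(0.85 f'_c b) = 360/(0.85 × 5 × 18.9) = 4.482 in.
M_n = T(d − a/2) = 360 × (17.3 − 2.241) = 5421.2 kip·in = 5421.2/12 = 451.77 kip·ft.

M_n ≈ 452 kip·ft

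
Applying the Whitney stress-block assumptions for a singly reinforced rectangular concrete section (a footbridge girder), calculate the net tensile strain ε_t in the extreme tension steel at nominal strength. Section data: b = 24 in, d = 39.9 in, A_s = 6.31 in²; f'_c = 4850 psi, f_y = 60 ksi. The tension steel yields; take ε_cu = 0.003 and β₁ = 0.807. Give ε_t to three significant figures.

a = A_s f_y/(0.85 f'_c b) = 3.827 in.
β₁ = 0.807, so c = a/β₁ = 3.827/0.807 = 4.742 in.
From the linear strain diagram with ε_cu = 0.003: ε_t = 0.003 (d − c)/c = 0.003 × (39.9 − 4.742)/4.742 = 0.0222.
Since ε_t ≥ 0.005, the section is tension-controlled.

ε_t ≈ 0.0222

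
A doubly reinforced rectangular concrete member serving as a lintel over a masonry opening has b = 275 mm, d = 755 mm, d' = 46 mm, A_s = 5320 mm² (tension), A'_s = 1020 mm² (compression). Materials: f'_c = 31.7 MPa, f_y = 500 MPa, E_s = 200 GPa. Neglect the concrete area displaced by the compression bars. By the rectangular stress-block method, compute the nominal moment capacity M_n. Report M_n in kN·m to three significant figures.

Assume both tension and compression steel yield.
Net tension couple steel: A_s − A'_s = 4300 mm².
a = (A_s − A'_s) f_y / (0.85 f'_c b) = 2150000/(0.85 × 31.7 × 275) = 290.15 mm.
c = a/β₁ = 290.15/0.824 = 352.12 mm; ε'_s = 0.003(c − d')/c = 0.0026 ≥ f_y/E_s = 0.0025, so compression steel does yield.
M_n = (A_s − A'_s) f_y (d − a/2) + A'_s f_y (d − d') = [2150000 × (755 − 145.075) + 510000 × (755 − 46)] × 10⁻⁶ = 1311.34 + 361.59 = 1672.93 kN·m.

M_n ≈ 1670 kN·m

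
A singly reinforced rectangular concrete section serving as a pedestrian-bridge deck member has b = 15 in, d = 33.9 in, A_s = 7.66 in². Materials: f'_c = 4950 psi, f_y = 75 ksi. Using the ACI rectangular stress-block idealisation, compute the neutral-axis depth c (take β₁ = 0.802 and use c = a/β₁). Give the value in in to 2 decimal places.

T = A_s f_y = 7.66 × 75 = 574.5 kips.
a = T/(0.85 f'_c b) = 574.5/(0.85 × 4.95 × 15) = 9.1028 in.
With β₁ = 0.802, c = a/β₁ = 9.1028/0.802 = 11.35 in.

c ≈ 11.35 in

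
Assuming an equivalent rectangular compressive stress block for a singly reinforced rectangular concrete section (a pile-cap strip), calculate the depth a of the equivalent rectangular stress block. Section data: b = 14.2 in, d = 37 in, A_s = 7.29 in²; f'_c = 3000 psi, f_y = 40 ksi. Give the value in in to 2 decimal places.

T = A_s f_y = 7.29 × 40 = 291.6 kips.
a = T/(0.85 f'_c b) = 291.6/(0.85 × 3 × 14.2) = 8.05 in.

a ≈ 8.05 in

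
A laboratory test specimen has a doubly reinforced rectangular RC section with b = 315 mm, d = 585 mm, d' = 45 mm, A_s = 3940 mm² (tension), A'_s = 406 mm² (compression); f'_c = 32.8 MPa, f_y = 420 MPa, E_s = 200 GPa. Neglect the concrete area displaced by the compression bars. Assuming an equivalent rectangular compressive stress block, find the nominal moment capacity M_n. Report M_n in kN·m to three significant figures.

M_n ≈ 835 kN·m

Assume both tension and compression steel yield.
Net tension couple steel: A_s − A'_s = 3534 mm².
a = (A_s − A'_s) f_y / (0.85 f'_c b) = 1484280/(0.85 × 32.8 × 315) = 169.01 mm.
c = a/β₁ = 169.01/0.816 = 207.12 mm; ε'_s = 0.003(c − d')/c = 0.0023 ≥ f_y/E_s = 0.0021, so compression steel does yield.
M_n = (A_s − A'_s) f_y (d − a/2) + A'_s f_y (d − d') = [1484280 × (585 − 84.505) + 170520 × (585 − 45)] × 10⁻⁶ = 742.87 + 92.08 = 834.95 kN·m.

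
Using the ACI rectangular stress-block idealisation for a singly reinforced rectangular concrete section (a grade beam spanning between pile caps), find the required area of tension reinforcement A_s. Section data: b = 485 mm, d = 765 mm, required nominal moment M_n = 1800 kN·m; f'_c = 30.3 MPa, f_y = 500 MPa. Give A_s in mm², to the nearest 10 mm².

With M_n = 0.85 f'_c a b (d − a/2), solve the quadratic for a:
a = d − √(d² − 2M_n/(0.85 f'_c b)) = 765 − √(765² − 2 × 1800×10⁶/(0.85 × 30.3 × 485)) = 220.00 mm.
A_s = 0.85 f'_c a b / f_y = 0.85 × 30.3 × 220.00 × 485 / 500 = 5496.1 mm².

A_s ≈ 5500 mm²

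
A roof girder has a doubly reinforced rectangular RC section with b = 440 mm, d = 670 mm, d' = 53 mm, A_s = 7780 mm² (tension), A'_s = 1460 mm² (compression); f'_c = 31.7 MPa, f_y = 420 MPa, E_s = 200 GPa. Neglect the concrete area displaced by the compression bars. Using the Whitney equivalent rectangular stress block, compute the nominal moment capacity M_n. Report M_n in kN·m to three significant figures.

M_n ≈ 1860 kN·m

Assume both tension and compression steel yield.
Net tension couple steel: A_s − A'_s = 6320 mm².
a = (A_s − A'_s) f_y / (0.85 f'_c b) = 2654400/(0.85 × 31.7 × 440) = 223.89 mm.
c = a/β₁ = 223.89/0.824 = 271.71 mm; ε'_s = 0.003(c − d')/c = 0.0024 ≥ f_y/E_s = 0.0021, so compression steel does yield.
M_n = (A_s − A'_s) f_y (d − a/2) + A'_s f_y (d − d') = [2654400 × (670 − 111.945) + 613200 × (670 − 53)] × 10⁻⁶ = 1481.30 + 378.34 = 1859.64 kN·m.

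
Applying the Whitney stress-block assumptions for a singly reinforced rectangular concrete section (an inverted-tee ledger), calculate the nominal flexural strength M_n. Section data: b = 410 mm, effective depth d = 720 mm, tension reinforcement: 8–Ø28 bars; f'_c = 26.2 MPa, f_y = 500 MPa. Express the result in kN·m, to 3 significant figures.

A_s = 8 × 616 = 4928 mm².
T = A_s f_y = 4928 × 500 = 2464000 N = 2464 kN.
From C = T: a = T/(0.85 f'_c b) = 2464000/(0.85 × 26.2 × 410) = 269.86 mm.
M_n = T(d − a/2) = 2464 kN × (720 − 134.93) mm = 1441.61 kN·m.

M_n ≈ 1440 kN·m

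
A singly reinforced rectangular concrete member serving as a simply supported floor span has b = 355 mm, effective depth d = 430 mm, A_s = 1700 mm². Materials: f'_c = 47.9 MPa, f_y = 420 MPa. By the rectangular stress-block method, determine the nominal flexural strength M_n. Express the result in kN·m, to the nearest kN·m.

M_n ≈ 289 kN·m

T = A_s f_y = 1700 × 420 = 714000 N = 714 kN.
From C = T: a = T/(0.85 f'_c b) = 714000/(0.85 × 47.9 × 355) = 49.40 mm.
M_n = T(d − a/2) = 714 kN × (430 − 24.7) mm = 289.38 kN·m.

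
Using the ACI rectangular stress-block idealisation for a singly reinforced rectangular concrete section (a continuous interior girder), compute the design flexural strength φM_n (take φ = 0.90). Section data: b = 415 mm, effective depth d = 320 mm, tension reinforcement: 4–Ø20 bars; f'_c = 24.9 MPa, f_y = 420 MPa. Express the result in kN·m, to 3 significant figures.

A_s = 4 × 314 = 1256 mm².
T = A_s f_y = 1256 × 420 = 527520 N = 527.52 kN.
From C = T: a = T/(0.85 f'_c b) = 527520/(0.85 × 24.9 × 415) = 60.06 mm.
M_n = T(d − a/2) = 527.52 kN × (320 − 30.03) mm = 152.96 kN·m.
φM_n = 0.90 × 152.96 = 137.66 kN·m.

φM_n ≈ 138 kN·m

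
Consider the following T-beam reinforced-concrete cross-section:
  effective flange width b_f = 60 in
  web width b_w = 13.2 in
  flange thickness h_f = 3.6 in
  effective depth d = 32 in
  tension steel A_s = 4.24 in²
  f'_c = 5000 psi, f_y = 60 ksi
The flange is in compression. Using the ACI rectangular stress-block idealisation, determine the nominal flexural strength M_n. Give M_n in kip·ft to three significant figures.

M_n ≈ 668 kip·ft

Tension: T = A_s f_y = 4.24 × 60 = 254.4 kips.
Try a within the flange: a = T/(0.85 f'_c b_f) = 254.4/(0.85 × 5 × 60) = 0.998 in.
Since a = 0.998 ≤ h_f = 3.6 in, the stress block lies entirely in the flange; analyse as a rectangular beam of width b_f.
M_n = T(d − a/2) = 254.4 × (32 − 0.499) = 8013.9 kip·in.
M_n = 8013.9/12 = 667.83 kip·ft.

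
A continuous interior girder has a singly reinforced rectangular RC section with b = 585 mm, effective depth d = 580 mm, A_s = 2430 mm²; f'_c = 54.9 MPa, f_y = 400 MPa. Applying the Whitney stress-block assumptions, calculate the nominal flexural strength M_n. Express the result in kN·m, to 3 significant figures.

M_n ≈ 546 kN·m

T = A_s f_y = 2430 × 400 = 972000 N = 972 kN.
From C = T: a = T/(0.85 f'_c b) = 972000/(0.85 × 54.9 × 585) = 35.61 mm.
M_n = T(d − a/2) = 972 kN × (580 − 17.805) mm = 546.45 kN·m.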